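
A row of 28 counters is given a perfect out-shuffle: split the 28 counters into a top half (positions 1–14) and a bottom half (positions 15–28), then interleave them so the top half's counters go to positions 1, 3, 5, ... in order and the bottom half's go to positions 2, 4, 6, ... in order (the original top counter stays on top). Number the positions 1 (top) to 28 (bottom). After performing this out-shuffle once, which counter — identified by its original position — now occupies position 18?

Work backwards from position 18, undoing one out-shuffle at a time:
18 ← 23
So the counter now at position 18 started at position 23.

23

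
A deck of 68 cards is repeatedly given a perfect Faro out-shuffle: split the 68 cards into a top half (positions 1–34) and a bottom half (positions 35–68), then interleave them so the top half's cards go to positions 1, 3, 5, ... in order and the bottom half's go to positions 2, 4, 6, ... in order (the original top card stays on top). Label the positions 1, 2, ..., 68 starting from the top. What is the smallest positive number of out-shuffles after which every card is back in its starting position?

66

The out-shuffle permutes the 68 positions with cycle lengths [1, 1, 66].
Every card is home exactly when every cycle has completed a whole number of laps, i.e. after lcm(1, 66) = 66 out-shuffles.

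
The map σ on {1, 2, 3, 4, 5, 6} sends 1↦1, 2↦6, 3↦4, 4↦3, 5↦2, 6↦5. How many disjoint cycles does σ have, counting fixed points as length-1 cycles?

3

Cycle decomposition: (1) (2 6 5) (3 4).
3 cycles.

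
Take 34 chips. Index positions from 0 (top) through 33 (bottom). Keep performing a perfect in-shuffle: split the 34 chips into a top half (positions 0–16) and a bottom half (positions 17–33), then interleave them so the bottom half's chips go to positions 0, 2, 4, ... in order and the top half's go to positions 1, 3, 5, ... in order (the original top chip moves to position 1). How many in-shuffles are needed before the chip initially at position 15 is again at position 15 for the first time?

Follow position 15 under repeated in-shuffles:
15 → 31 → 28 → 22 → 10 → 21 → 8 → 17 → 0 → 1 → 3 → 7 → 15
It first returns after 12 in-shuffles.

12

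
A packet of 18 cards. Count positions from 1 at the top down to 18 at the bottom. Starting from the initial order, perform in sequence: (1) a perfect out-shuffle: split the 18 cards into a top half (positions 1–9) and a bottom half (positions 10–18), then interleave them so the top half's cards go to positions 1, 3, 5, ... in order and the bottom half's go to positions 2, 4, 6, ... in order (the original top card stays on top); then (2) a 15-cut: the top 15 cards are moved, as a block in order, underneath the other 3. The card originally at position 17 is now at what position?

1

Track the card from position 17 forward through each operation:
  after op 1 (out-shuffle): 17 → 16
  after op 2 (cut 15): 16 → 1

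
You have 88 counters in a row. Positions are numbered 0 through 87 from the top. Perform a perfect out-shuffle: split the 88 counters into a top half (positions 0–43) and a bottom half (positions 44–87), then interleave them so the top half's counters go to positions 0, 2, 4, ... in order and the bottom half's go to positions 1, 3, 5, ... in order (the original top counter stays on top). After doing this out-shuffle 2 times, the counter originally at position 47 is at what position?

Track the counter's position through each out-shuffle:
47 → 7 → 14

14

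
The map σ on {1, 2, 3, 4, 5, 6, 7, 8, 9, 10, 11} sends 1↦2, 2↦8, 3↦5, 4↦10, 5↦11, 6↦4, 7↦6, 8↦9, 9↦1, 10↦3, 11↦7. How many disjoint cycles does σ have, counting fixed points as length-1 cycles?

2

Cycle decomposition: (1 2 8 9) (3 5 11 7 6 4 10).
2 cycles.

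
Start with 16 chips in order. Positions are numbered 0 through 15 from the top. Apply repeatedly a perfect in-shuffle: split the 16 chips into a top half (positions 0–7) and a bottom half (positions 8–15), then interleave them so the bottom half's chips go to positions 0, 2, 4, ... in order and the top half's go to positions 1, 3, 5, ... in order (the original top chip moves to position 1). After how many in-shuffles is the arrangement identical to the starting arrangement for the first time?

The in-shuffle permutes the 16 positions with cycle lengths [8, 8].
Every chip is home exactly when every cycle has completed a whole number of laps, i.e. after lcm(8) = 8 in-shuffles.

8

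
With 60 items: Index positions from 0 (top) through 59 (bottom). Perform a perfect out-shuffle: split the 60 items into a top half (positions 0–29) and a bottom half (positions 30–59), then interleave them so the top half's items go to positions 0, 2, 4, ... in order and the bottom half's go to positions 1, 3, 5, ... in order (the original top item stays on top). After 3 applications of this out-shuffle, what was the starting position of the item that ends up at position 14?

Work backwards from position 14, undoing one out-shuffle at a time:
14 ← 7 ← 33 ← 46
So the item now at position 14 started at position 46.

46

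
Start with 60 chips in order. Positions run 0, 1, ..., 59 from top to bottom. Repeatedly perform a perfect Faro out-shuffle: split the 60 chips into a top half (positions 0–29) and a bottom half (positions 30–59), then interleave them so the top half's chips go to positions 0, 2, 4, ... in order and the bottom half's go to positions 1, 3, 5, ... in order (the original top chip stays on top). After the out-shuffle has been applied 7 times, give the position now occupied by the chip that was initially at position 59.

Position 59 is a fixed point of every out-shuffle, so the chip never moves.

59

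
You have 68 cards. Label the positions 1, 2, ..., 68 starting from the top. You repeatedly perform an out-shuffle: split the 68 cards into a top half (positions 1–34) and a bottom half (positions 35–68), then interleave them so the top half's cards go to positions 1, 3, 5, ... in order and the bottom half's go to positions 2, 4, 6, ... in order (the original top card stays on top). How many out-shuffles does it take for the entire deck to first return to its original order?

66

The out-shuffle permutes the 68 positions with cycle lengths [1, 1, 66].
Every card is home exactly when every cycle has completed a whole number of laps, i.e. after lcm(1, 66) = 66 out-shuffles.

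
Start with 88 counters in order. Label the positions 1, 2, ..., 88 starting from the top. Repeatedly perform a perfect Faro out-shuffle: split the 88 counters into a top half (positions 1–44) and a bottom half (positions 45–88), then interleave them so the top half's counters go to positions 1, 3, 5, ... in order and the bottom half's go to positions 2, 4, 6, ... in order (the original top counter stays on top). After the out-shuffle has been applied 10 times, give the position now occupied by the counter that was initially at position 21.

Track the counter's position through each out-shuffle:
21 → 41 → 81 → 74 → 60 → 32 → 63 → 38 → 75 → 62 → 36

36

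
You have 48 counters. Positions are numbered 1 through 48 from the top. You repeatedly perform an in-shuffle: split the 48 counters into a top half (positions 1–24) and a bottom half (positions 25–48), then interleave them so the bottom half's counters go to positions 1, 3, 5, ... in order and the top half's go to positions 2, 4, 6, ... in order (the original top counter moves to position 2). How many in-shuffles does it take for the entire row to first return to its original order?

21

The in-shuffle permutes the 48 positions with cycle lengths [3, 3, 21, 21].
Every counter is home exactly when every cycle has completed a whole number of laps, i.e. after lcm(3, 21) = 21 in-shuffles.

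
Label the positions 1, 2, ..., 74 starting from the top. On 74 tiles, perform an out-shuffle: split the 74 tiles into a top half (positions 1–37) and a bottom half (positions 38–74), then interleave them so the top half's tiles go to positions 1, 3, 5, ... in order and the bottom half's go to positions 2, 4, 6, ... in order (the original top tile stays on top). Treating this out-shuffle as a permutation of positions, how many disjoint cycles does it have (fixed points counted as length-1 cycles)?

10

Trace each unvisited position around until it returns:
(1) (2 3 5 9 17 33 65 56 38) (4 7 13 25 49 24 47 20 39) (6 11 21 41 8 15 29 57 40) (10 19 37 73 72 70 66 58 42) (12 23 45 16 31 61 48 22 43) (14 27 53 32 63 52 30 59 44) (18 35 69 64 54 34 67 60 46) ... plus 2 more
10 cycles in total.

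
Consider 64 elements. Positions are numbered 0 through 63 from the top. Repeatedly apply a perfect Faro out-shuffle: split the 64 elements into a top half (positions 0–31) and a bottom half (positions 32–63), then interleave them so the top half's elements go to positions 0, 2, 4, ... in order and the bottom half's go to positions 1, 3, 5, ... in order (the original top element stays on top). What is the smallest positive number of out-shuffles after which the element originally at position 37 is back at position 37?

6

Follow position 37 under repeated out-shuffles:
37 → 11 → 22 → 44 → 25 → 50 → 37
It first returns after 6 out-shuffles.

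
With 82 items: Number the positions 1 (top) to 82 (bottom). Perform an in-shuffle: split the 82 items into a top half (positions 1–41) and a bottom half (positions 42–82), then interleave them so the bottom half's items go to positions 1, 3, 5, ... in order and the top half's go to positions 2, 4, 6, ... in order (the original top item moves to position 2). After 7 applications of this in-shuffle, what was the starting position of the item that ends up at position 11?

Work backwards from position 11, undoing one in-shuffle at a time:
11 ← 47 ← 65 ← 74 ← 37 ← 60 ← 30 ← 15
So the item now at position 11 started at position 15.

15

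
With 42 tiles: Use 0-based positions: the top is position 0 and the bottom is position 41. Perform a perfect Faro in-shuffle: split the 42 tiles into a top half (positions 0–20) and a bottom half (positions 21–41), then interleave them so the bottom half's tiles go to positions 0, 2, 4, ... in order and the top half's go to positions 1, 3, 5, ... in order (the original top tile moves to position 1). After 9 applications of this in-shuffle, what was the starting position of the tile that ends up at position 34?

1

Work backwards from position 34, undoing one in-shuffle at a time:
34 ← 38 ← 40 ← 41 ← 20 ← 31 ← 15 ← 7 ← 3 ← 1
So the tile now at position 34 started at position 1.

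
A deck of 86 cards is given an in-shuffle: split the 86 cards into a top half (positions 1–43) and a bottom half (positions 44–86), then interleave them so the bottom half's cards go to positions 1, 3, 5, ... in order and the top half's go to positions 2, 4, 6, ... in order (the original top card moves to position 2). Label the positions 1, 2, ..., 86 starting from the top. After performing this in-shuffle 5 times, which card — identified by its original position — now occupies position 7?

Work backwards from position 7, undoing one in-shuffle at a time:
7 ← 47 ← 67 ← 77 ← 82 ← 41
So the card now at position 7 started at position 41.

41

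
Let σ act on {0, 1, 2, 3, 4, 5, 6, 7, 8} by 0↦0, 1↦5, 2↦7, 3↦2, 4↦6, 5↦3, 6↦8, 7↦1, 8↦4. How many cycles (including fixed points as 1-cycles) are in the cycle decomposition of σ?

3

Cycle decomposition: (0) (1 5 3 2 7) (4 6 8).
3 cycles.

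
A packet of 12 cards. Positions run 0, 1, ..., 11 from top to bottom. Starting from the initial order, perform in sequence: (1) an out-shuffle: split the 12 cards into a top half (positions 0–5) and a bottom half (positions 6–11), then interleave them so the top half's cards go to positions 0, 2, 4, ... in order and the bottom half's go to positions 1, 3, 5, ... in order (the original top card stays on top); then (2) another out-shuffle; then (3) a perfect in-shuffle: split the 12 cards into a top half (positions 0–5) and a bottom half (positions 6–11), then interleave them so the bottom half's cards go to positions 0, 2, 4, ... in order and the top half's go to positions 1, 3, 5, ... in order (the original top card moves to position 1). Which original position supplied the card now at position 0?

Undo the operations in reverse order, starting from position 0:
  undo op 3 (in-shuffle, from bottom half): 0 ← 6
  undo op 2 (out-shuffle, from top half): 6 ← 3
  undo op 1 (out-shuffle, from bottom half): 3 ← 7
So the card at position 0 came from original position 7.

7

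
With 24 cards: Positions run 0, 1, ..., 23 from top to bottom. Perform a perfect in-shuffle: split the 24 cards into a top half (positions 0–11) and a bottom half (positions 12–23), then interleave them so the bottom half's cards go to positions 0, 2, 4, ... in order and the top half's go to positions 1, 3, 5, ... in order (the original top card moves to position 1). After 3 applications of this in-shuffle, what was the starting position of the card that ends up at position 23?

Work backwards from position 23, undoing one in-shuffle at a time:
23 ← 11 ← 5 ← 2
So the card now at position 23 started at position 2.

2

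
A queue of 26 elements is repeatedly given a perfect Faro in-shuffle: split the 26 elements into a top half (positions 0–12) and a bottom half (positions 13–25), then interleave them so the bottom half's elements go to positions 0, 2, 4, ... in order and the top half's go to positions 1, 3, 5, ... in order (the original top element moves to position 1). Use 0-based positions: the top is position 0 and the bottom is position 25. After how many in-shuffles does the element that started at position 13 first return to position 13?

18

Follow position 13 under repeated in-shuffles:
13 → 0 → 1 → 3 → 7 → 15 → 4 → 9 → 19 → 12 → 25 → 24 → 22 → 18 → 10 → 21 → 16 → 6 → 13
It first returns after 18 in-shuffles.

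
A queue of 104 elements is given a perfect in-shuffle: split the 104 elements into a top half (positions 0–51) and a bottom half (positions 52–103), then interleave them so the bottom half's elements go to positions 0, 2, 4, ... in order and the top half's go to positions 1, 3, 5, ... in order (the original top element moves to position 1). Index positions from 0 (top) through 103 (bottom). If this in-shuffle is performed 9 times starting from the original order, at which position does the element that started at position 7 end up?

Track the element's position through each in-shuffle:
7 → 15 → 31 → 63 → 22 → 45 → 91 → 78 → 52 → 0

0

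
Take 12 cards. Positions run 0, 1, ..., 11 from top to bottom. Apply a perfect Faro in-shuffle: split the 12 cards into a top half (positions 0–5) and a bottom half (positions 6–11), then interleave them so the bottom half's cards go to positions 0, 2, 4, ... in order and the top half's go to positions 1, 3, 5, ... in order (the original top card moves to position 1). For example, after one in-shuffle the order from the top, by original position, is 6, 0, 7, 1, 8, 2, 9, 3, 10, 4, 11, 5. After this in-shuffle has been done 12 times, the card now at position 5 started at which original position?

5

Work backwards from position 5, undoing one in-shuffle at a time:
5 ← 2 ← 7 ← 3 ← 1 ← 0 ← 6 ← 9 ← 4 ← 8 ← 10 ← 11 ← 5
So the card now at position 5 started at position 5.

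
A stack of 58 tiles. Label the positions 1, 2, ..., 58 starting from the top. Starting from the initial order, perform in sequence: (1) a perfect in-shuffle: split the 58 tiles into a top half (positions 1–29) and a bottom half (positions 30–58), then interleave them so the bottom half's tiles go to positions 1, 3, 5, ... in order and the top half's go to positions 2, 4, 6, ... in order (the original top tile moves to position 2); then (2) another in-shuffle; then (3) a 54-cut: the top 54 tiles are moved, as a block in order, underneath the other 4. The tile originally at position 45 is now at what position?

7

Track the tile from position 45 forward through each operation:
  after op 1 (in-shuffle): 45 → 31
  after op 2 (in-shuffle): 31 → 3
  after op 3 (cut 54): 3 → 7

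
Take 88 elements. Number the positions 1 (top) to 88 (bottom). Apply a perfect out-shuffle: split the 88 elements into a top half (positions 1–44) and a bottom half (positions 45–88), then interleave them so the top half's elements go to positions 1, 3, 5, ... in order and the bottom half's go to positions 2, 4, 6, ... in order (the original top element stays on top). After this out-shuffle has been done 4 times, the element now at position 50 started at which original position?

53

Work backwards from position 50, undoing one out-shuffle at a time:
50 ← 69 ← 35 ← 18 ← 53
So the element now at position 50 started at position 53.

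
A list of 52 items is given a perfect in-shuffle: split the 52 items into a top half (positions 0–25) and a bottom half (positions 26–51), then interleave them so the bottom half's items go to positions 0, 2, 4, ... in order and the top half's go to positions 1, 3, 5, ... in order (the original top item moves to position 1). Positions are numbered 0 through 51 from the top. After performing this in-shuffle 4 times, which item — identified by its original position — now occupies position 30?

Work backwards from position 30, undoing one in-shuffle at a time:
30 ← 41 ← 20 ← 36 ← 44
So the item now at position 30 started at position 44.

44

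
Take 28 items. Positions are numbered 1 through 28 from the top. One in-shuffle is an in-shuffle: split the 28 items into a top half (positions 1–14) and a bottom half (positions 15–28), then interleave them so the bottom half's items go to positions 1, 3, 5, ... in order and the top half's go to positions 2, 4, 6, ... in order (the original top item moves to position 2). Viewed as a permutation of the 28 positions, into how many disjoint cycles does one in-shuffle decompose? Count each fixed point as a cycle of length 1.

1

Trace each unvisited position around until it returns:
(1 2 4 8 16 3 ... len 28)
1 cycle in total.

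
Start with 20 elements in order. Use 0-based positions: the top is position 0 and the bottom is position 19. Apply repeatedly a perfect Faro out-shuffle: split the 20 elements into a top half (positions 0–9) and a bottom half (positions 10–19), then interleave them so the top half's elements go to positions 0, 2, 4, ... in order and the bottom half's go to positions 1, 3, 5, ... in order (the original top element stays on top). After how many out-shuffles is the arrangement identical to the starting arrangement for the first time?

The out-shuffle permutes the 20 positions with cycle lengths [1, 1, 18].
Every element is home exactly when every cycle has completed a whole number of laps, i.e. after lcm(1, 18) = 18 out-shuffles.

18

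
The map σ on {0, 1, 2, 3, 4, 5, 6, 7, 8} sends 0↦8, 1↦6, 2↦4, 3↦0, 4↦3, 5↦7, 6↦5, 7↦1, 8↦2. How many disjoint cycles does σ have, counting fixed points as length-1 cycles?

2

Cycle decomposition: (0 8 2 4 3) (1 6 5 7).
2 cycles.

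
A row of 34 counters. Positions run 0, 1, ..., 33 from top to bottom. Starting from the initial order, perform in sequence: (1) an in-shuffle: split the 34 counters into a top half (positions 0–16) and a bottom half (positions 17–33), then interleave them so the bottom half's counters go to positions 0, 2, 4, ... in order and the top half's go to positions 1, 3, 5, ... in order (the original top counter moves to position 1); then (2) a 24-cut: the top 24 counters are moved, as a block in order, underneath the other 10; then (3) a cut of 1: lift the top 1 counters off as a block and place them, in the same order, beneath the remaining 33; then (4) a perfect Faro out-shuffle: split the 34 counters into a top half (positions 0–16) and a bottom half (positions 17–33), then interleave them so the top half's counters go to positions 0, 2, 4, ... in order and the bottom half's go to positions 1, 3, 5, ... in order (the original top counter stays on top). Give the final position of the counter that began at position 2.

28

Track the counter from position 2 forward through each operation:
  after op 1 (in-shuffle): 2 → 5
  after op 2 (cut 24): 5 → 15
  after op 3 (cut 1): 15 → 14
  after op 4 (out-shuffle): 14 → 28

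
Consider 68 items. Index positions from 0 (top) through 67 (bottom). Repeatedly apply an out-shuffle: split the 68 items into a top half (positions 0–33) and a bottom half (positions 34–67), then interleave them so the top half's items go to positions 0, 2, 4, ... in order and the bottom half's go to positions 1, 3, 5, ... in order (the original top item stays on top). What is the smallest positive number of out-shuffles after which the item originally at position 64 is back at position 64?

Follow position 64 under repeated out-shuffles:
64 → 61 → 55 → 43 → 19 → 38 → 9 → 18 → ... → 64 (length 66)
It first returns after 66 out-shuffles.

66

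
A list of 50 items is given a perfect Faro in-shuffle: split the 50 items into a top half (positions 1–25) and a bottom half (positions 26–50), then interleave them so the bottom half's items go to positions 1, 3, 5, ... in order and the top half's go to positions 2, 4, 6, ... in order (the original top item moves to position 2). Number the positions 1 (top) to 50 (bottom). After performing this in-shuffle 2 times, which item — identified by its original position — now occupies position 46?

Work backwards from position 46, undoing one in-shuffle at a time:
46 ← 23 ← 37
So the item now at position 46 started at position 37.

37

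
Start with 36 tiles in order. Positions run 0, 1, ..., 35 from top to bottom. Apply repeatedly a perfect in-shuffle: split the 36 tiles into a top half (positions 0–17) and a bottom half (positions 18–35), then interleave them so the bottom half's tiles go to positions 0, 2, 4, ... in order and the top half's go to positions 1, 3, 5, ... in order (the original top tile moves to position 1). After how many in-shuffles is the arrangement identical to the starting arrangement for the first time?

36

The in-shuffle permutes the 36 positions with cycle lengths [36].
Every tile is home exactly when every cycle has completed a whole number of laps, i.e. after lcm(36) = 36 in-shuffles.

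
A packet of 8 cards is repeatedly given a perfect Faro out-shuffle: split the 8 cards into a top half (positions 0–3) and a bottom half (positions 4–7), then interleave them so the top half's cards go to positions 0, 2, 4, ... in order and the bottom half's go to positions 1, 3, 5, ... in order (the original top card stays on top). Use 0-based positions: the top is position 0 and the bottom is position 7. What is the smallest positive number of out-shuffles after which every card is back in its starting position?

3

The out-shuffle permutes the 8 positions with cycle lengths [1, 1, 3, 3].
Every card is home exactly when every cycle has completed a whole number of laps, i.e. after lcm(1, 3) = 3 out-shuffles.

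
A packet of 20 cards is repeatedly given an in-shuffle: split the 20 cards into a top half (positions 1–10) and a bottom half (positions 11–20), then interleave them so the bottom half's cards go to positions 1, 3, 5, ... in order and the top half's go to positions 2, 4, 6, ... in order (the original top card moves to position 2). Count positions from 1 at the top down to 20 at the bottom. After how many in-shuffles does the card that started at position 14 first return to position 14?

2

Follow position 14 under repeated in-shuffles:
14 → 7 → 14
It first returns after 2 in-shuffles.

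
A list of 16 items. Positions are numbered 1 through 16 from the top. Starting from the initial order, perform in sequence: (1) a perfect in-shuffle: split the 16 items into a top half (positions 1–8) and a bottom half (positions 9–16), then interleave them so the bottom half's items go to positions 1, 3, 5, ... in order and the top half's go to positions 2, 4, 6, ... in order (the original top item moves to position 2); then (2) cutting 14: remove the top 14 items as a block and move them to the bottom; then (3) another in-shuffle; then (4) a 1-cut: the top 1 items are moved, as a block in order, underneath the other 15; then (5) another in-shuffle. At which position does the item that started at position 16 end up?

Track the item from position 16 forward through each operation:
  after op 1 (in-shuffle): 16 → 15
  after op 2 (cut 14): 15 → 1
  after op 3 (in-shuffle): 1 → 2
  after op 4 (cut 1): 2 → 1
  after op 5 (in-shuffle): 1 → 2

2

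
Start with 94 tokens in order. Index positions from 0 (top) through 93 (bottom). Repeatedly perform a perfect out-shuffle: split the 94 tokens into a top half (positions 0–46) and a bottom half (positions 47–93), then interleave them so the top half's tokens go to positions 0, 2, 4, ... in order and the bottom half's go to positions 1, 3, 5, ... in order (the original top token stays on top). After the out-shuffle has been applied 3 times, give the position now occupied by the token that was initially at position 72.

18

Track the token's position through each out-shuffle:
72 → 51 → 9 → 18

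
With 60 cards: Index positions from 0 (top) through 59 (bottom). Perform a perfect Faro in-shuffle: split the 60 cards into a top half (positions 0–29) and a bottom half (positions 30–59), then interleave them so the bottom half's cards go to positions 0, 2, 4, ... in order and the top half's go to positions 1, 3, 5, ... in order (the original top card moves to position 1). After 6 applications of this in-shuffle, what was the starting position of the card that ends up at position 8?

2

Work backwards from position 8, undoing one in-shuffle at a time:
8 ← 34 ← 47 ← 23 ← 11 ← 5 ← 2
So the card now at position 8 started at position 2.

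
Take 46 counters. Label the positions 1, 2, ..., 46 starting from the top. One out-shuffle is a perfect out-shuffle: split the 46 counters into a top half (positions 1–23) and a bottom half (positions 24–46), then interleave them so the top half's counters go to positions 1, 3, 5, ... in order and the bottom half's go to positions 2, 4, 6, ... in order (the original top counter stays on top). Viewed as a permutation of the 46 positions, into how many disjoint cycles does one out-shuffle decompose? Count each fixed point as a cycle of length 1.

Trace each unvisited position around until it returns:
(1) (2 3 5 9 17 33 ... len 12) (4 7 13 25) (6 11 21 41 36 26) (8 15 29 12 23 45 ... len 12) (10 19 37 28) (16 31) (22 43 40 34) ... plus 1 more
9 cycles in total.

9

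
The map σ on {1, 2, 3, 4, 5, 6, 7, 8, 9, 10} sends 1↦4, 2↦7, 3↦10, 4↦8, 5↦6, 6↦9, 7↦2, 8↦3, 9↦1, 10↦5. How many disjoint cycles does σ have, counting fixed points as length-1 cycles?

2

Cycle decomposition: (1 4 8 3 10 5 6 9) (2 7).
2 cycles.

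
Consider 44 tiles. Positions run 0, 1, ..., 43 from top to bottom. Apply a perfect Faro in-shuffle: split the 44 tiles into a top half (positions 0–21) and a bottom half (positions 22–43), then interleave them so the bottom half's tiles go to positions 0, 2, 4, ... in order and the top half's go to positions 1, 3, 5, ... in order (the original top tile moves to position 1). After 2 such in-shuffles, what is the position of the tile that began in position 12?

Track the tile's position through each in-shuffle:
12 → 25 → 6

6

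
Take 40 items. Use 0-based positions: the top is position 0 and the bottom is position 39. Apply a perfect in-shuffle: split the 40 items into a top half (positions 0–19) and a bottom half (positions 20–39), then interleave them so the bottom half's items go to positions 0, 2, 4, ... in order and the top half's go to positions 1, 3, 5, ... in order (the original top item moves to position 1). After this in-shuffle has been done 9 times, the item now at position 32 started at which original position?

15

Work backwards from position 32, undoing one in-shuffle at a time:
32 ← 36 ← 38 ← 39 ← 19 ← 9 ← 4 ← 22 ← 31 ← 15
So the item now at position 32 started at position 15.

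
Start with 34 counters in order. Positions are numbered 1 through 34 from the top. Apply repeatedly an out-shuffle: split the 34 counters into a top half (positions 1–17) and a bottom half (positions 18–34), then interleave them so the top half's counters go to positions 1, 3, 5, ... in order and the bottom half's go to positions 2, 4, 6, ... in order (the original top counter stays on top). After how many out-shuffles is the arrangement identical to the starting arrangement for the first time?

The out-shuffle permutes the 34 positions with cycle lengths [1, 1, 2, 10, 10, 10].
Every counter is home exactly when every cycle has completed a whole number of laps, i.e. after lcm(1, 2, 10) = 10 out-shuffles.

10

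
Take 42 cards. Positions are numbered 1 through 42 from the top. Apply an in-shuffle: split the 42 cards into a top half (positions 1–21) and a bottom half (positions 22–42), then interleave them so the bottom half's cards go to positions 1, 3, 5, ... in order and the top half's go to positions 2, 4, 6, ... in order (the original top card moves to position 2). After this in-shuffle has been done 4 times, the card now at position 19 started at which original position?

20

Work backwards from position 19, undoing one in-shuffle at a time:
19 ← 31 ← 37 ← 40 ← 20
So the card now at position 19 started at position 20.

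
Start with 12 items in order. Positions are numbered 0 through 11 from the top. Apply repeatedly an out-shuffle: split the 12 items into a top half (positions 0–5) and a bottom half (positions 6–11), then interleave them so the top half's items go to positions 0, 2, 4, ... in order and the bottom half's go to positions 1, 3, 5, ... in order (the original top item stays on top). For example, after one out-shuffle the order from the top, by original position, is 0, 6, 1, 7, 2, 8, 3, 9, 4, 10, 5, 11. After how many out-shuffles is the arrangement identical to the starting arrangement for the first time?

10

The out-shuffle permutes the 12 positions with cycle lengths [1, 1, 10].
Every item is home exactly when every cycle has completed a whole number of laps, i.e. after lcm(1, 10) = 10 out-shuffles.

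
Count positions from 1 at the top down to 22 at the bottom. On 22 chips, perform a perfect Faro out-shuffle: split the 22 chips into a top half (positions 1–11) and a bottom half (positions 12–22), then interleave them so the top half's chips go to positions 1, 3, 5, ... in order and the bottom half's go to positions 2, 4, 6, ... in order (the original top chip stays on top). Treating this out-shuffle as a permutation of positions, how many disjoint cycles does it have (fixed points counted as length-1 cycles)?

Trace each unvisited position around until it returns:
(1) (2 3 5 9 17 12) (4 7 13) (6 11 21 20 18 14) (8 15) (10 19 16) (22)
7 cycles in total.

7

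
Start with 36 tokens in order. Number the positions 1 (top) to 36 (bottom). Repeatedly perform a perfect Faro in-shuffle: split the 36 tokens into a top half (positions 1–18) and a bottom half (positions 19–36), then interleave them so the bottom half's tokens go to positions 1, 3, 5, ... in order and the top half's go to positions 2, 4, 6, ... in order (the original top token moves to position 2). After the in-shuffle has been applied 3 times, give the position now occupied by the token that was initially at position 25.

Track the token's position through each in-shuffle:
25 → 13 → 26 → 15

15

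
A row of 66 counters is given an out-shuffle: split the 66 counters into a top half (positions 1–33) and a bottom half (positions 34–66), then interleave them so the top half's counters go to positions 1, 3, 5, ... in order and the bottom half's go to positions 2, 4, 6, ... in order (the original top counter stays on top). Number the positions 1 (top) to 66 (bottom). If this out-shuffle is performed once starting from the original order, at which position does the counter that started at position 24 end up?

Track the counter's position through each out-shuffle:
24 → 47

47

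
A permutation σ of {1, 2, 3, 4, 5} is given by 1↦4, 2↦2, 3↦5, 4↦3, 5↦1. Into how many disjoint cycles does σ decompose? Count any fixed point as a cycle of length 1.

2

Cycle decomposition: (1 4 3 5) (2).
2 cycles.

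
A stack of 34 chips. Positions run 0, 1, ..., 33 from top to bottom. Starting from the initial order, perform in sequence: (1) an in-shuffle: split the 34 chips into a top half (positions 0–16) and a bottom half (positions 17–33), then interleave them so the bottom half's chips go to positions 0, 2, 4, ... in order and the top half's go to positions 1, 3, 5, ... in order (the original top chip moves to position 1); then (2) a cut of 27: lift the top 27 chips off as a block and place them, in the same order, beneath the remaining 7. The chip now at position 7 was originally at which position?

17

Undo the operations in reverse order, starting from position 7:
  undo op 2 (cut 27): 7 ← 0
  undo op 1 (in-shuffle, from bottom half): 0 ← 17
So the chip at position 7 came from original position 17.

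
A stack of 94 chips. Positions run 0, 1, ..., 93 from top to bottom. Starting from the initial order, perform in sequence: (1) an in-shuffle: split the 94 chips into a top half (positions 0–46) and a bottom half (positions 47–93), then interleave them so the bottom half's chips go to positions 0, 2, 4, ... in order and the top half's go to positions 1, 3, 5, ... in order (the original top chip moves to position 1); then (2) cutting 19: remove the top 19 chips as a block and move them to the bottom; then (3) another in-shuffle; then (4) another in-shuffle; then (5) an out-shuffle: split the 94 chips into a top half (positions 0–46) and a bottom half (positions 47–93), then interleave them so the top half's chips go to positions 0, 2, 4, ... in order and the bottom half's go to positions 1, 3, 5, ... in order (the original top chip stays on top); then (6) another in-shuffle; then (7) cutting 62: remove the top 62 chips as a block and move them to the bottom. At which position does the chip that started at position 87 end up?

75

Track the chip from position 87 forward through each operation:
  after op 1 (in-shuffle): 87 → 80
  after op 2 (cut 19): 80 → 61
  after op 3 (in-shuffle): 61 → 28
  after op 4 (in-shuffle): 28 → 57
  after op 5 (out-shuffle): 57 → 21
  after op 6 (in-shuffle): 21 → 43
  after op 7 (cut 62): 43 → 75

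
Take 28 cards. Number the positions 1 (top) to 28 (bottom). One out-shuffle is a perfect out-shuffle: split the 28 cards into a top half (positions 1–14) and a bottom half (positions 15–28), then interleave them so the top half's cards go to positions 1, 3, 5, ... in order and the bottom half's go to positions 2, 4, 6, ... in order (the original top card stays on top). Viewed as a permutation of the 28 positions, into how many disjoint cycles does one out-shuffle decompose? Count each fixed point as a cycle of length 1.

Trace each unvisited position around until it returns:
(1) (2 3 5 9 17 6 ... len 18) (4 7 13 25 22 16) (10 19) (28)
5 cycles in total.

5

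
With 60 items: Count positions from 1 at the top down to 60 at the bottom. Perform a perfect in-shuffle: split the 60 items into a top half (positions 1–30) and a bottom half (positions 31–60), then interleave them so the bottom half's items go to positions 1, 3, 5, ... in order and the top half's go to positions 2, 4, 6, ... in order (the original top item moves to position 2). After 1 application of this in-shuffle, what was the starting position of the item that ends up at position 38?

Work backwards from position 38, undoing one in-shuffle at a time:
38 ← 19
So the item now at position 38 started at position 19.

19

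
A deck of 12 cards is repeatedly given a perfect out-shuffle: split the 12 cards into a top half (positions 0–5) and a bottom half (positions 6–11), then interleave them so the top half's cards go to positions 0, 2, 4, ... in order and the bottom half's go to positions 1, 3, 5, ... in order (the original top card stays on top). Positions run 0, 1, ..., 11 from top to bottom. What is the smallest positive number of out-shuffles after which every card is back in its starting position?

10

The out-shuffle permutes the 12 positions with cycle lengths [1, 1, 10].
Every card is home exactly when every cycle has completed a whole number of laps, i.e. after lcm(1, 10) = 10 out-shuffles.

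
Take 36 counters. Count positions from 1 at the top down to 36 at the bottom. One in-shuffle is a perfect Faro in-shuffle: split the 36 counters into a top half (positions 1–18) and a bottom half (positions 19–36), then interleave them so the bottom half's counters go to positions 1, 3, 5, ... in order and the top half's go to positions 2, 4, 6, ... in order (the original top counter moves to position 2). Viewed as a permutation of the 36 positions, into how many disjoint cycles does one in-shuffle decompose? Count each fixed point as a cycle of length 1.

1

Trace each unvisited position around until it returns:
(1 2 4 8 16 32 ... len 36)
1 cycle in total.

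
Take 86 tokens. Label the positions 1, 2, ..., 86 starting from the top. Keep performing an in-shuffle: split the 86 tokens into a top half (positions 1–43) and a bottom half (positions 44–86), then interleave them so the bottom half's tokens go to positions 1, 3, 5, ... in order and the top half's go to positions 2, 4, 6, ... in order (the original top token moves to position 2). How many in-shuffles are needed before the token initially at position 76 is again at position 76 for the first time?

Follow position 76 under repeated in-shuffles:
76 → 65 → 43 → 86 → 85 → 83 → 79 → 71 → ... → 76 (length 28)
It first returns after 28 in-shuffles.

28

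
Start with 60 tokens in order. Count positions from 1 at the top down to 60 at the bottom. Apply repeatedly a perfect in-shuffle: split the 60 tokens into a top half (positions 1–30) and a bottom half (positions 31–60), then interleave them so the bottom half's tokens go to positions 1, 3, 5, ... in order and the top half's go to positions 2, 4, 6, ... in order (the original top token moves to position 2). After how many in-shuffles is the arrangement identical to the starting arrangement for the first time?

60

The in-shuffle permutes the 60 positions with cycle lengths [60].
Every token is home exactly when every cycle has completed a whole number of laps, i.e. after lcm(60) = 60 in-shuffles.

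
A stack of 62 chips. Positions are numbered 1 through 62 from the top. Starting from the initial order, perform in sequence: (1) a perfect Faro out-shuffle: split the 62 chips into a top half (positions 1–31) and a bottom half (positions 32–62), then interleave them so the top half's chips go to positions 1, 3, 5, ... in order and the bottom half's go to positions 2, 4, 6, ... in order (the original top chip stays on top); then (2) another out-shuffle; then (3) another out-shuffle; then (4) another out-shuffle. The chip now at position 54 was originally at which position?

Undo the operations in reverse order, starting from position 54:
  undo op 4 (out-shuffle, from bottom half): 54 ← 58
  undo op 3 (out-shuffle, from bottom half): 58 ← 60
  undo op 2 (out-shuffle, from bottom half): 60 ← 61
  undo op 1 (out-shuffle, from top half): 61 ← 31
So the chip at position 54 came from original position 31.

31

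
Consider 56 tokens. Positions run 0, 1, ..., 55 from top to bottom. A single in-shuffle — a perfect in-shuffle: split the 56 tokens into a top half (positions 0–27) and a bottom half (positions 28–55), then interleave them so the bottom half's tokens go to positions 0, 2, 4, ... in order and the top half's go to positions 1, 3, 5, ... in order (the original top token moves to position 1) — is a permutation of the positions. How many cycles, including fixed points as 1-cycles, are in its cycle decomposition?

Trace each unvisited position around until it returns:
(0 1 3 7 15 31 ... len 18) (2 5 11 23 47 38 ... len 18) (4 9 19 39 22 45 ... len 18) (18 37)
4 cycles in total.

4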